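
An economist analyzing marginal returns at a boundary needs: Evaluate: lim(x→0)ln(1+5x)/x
L'Hôpital (0/0): lim 5/(1+5x) / 1 = 5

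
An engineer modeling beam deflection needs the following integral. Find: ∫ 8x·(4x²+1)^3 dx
Let u = 4x² + 1, du = 8x dx
∫ u^3 du = u^4/4 + C

Answer: (4x² + 1)^4/4 + C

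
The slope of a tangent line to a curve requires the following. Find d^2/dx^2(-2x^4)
Apply power rule 2 times:
d^1: -8x^3
d^2: -24x^2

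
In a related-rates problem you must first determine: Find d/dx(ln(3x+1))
Chain rule: d/dx[ln(u)] = u'/u where u = 3x + 1
u' = 3

Answer: (3)/(3x + 1)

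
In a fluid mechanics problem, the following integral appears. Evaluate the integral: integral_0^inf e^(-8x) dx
integral_0^inf e^(-8x) dx = [-1/8*e^(-8x)]_0^inf
= 0 - (-1/8) = 1/8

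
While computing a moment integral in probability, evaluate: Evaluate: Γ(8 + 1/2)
Γ(n + 1/2)=(2n)!√π/(4^n·n!)
=20922789888000√π/(65536·40320)=(2027025/256)·√π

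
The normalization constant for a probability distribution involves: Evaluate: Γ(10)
Γ(n) = (n-1)! for positive integers
Γ(10) = 9! = 362880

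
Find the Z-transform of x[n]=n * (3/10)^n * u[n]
Using the property Z{n*a^n*u[n]}=az/(z-a)^2
With a=3/10: X(z)=(3/10)z/(z - 3/10)^2, |z| > 3/10

Answer: (3/10)z/(z - 3/10)^2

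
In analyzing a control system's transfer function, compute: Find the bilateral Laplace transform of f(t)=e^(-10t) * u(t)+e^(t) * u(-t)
For e^(-10t) * u(t): L=1/(s + 10), Re(s) > -10
For e^(t) * u(-t): L=-1/(s-1), Re(s) < 1
Combined: F(s)=1/(s + 10) - 1/(s-1), -10 < Re(s) < 1

Answer: 1/(s + 10) - 1/(s-1), ROC: -10 < Re(s) < 1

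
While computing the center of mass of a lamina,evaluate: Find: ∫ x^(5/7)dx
Power rule: ∫ x^(5/7) dx=x^(12/7)/(12/7)+C

Answer: (7/12)·x^(12/7)+C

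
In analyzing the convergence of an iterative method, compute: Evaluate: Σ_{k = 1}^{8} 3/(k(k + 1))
Partial fractions: 3/(k(k+1)) = 3/k - 3/(k+1)
Telescoping sum: 3(1-1/9) = 3·8/9

Answer: 8/3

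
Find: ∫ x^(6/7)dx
Power rule: ∫ x^(6/7) dx = x^(13/7)/(13/7) + C

Answer: (7/13)·x^(13/7) + C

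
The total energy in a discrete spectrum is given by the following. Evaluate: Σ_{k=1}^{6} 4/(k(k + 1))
Partial fractions: 4/(k(k+1))=4/k - 4/(k+1)
Telescoping sum: 4(1-1/7)=4·6/7

Answer: 24/7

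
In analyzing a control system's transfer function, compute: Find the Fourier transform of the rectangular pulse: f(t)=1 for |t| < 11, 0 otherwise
F(omega) = integral from -11 to 11 of e^(-j * omega * t) dt
= 2 * sin(11 * omega)/omega = 22 * sinc(11 * omega/pi)

Answer: 2 * sin(11 * omega)/omega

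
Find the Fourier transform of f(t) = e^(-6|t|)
Using the standard pair: F{e^(-a|t|)} = 2a/(a^2 + omega^2)
With a = 6: F(omega) = 12/(36 + omega^2)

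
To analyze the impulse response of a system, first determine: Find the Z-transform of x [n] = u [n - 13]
Using the time-shift property: Z{u[n-13]}=z^(-13)*z/(z-1)
=z^(-12)/(z-1)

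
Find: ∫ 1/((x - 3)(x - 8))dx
Partial fractions: 1/((x-3)(x-8))=A/(x-3)+B/(x-8)
A=-1/5, B=1/5
∫ [-1/5· 1/(x-3)+1/5· 1/(x-8)] dx
=(1/5)[ln|x-8| - ln|x-3|]+C

Answer: (1/5)·ln|(x-8)/(x-3)|+C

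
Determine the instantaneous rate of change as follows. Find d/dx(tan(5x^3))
Chain rule: d/dx[tan(u)]=sec²(u)·u' where u=5x^3
u'=15x^2

Answer: 15x^2·sec²(5x^3)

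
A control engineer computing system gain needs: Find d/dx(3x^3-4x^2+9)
Power rule: d/dx(ax^n) = n·a·x^(n-1)
Term by term: 9·x^2-8·x

Answer: 9x^2-8x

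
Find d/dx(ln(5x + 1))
Chain rule: d/dx[ln(u)] = u'/u where u = 5x+1
u' = 5

Answer: (5)/(5x+1)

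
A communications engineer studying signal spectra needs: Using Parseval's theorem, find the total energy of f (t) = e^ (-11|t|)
Parseval's theorem: E = integral |f(t)|^2 dt = (1/2pi) integral |F(omega)|^2 domega
E = integral_{-inf}^{inf} e^(-22|t|) dt = 2*integral_0^inf e^(-22t) dt = 2/(2*11) = 1/11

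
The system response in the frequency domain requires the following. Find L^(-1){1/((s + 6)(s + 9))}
Partial fractions: 1/((s + 6)(s + 9)) = A/(s + 6) + B/(s + 9)
Cover-up: A = 1/(s + 9)|_{s = -6} = 1/3; B = 1/(s + 6)|_{s = -9} = -1/3
L^(-1) = (1/3)e^(-6t) - (1/3)e^(-9t)

Answer: (1/3)(e^(-6t) - e^(-9t))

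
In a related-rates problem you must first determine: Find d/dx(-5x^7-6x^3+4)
Power rule: d/dx(ax^n)=n·a·x^(n-1)
Term by term: -35·x^6-18·x^2

Answer: -35x^6-18x^2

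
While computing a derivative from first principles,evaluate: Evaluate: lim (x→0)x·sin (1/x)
Squeeze theorem: -|x| ≤ x·sin(1/x) ≤ |x|
Since x → 0 as x → 0, by squeeze theorem the limit is 0

Answer: 0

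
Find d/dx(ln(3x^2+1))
Chain rule: d/dx[ln(u)] = u'/u where u = 3x^2+1
u' = 6x

Answer: (6x)/(3x^2+1)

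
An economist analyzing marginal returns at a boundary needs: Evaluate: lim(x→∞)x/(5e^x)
Apply L'Hôpital 1 times (∞/∞ each time):
Eventually get 1!/(5e^x) → 0

Answer: 0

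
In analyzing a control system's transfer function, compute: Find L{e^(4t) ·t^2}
First shifting: L{e^(at)f(t)} = F(s-a)
L{t^2} = 2/s^3
Shift s → s-4: 2/(s-4)^3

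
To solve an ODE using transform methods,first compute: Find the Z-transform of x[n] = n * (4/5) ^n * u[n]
Using the property Z{n*a^n*u[n]} = az/(z-a)^2
With a = 4/5: X(z) = (4/5)z/(z - 4/5)^2, |z| > 4/5

Answer: (4/5)z/(z - 4/5)^2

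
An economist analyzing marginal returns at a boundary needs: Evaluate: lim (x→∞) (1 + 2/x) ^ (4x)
Rewrite as [(1+2/x)^x]^4.
lim(1+2/x)^x=e^2, so limit=(e^2)^4=e^8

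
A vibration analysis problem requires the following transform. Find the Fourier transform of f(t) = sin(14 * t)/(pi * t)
sin(W*t)/(pi*t) = (W/pi)*sinc(W*t/pi) is the impulse response of the ideal low-pass filter with cutoff W (here W = 14).
Its Fourier transform is a rectangular function:
F(omega) = 1 for |omega| < 14, 0 otherwise

Answer: rect(omega/28) [i.e., 1 for |omega| < 14, 0 otherwise]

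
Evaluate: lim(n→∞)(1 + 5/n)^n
This is the definition of e^5: lim(1+5/n)^n=e^5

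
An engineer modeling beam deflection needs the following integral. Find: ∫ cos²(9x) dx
Using identity cos²(u) = (1 + cos(2u))/2:
∫ (1 + cos(18x))/2 dx = x/2 + sin(18x)/36 + C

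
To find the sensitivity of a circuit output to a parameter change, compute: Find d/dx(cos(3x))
Chain rule: d/dx[cos(u)]=-sin(u)·u' where u=3x
u'=3

Answer: -3·sin(3x)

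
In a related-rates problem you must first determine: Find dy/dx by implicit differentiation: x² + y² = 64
Differentiate both sides: 2x + 2y·(dy/dx) = 0
Solve: dy/dx = -2x/(2y) = -x/y

Answer: dy/dx = -x/y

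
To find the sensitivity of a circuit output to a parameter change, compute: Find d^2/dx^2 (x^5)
Apply power rule 2 times:
d^1: 5x^4
d^2: 20x^3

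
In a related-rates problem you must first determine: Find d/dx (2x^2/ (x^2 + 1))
Quotient rule: (f/g)'=(f'g - fg')/g²
f=2x^2, f'=4x
g=x^2+1, g'=2x

Answer: (4x·(x^2+1)-4x^3)/(x^2+1)²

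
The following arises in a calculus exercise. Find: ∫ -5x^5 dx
Using power rule: ∫ -5x^5 dx=-5/6 x^6+C=(-5/6)x^6+C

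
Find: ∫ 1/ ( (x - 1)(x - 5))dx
Partial fractions: 1/((x-1)(x-5)) = A/(x-1) + B/(x-5)
A = -1/4, B = 1/4
∫ [-1/4· 1/(x-1) + 1/4· 1/(x-5)] dx
= (1/4)[ln|x-5| - ln|x-1|] + C

Answer: (1/4)·ln|(x-5)/(x-1)| + C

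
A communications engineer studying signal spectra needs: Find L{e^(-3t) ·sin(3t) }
First shifting: L{e^(at)f(t)} = F(s-a)
L{sin(3t)} = 3/(s²+9)
Shift: 3/((s+3)²+9)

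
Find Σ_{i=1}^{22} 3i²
= 3·n(n + 1)(2n + 1)/6 = 3·22·23·45/6 = 11385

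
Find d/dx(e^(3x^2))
Chain rule: d/dx[e^u]=e^u · u' where u=3x^2
u'=6x

Answer: 6x·e^(3x^2)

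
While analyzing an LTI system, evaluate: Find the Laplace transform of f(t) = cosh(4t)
L{cosh(at)} = s/(s²-a²)
L{cosh(4t)} = s/(s²-16)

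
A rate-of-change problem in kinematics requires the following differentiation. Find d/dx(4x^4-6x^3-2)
Power rule: d/dx(ax^n)=n·a·x^(n-1)
Term by term: 16·x^3 - 18·x^2

Answer: 16x^3 - 18x^2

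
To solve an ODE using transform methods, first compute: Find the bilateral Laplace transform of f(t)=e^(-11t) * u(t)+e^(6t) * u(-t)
For e^(-11t) * u(t): L=1/(s+11), Re(s) > -11
For e^(6t) * u(-t): L=-1/(s-6), Re(s) < 6
Combined: F(s)=1/(s+11)-1/(s-6), -11 < Re(s) < 6

Answer: 1/(s+11)-1/(s-6), ROC: -11 < Re(s) < 6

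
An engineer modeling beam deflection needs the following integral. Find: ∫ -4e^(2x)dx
Since d/dx[e^(2x)]=2e^(2x), we get -2 e^(2x) + C

Answer: -2e^(2x) + C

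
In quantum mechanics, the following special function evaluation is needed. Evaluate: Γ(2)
Γ(n)=(n-1)! for positive integers
Γ(2)=1!=1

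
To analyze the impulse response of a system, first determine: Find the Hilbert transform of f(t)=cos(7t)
The Hilbert transform shifts each frequency component by -pi/2.
H{cos(wt)}=sin(wt)
With w=7: H{cos(7t)}=sin(7t)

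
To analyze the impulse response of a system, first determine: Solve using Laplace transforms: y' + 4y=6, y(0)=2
Take L of both sides: sY(s)-2+4Y(s) = 6/s
Y(s)(s+4) = 6/s+2
Y(s) = 6/(s(s+4))+2/(s+4)
Partial fractions: 6/(s(s+4)) = (3/2)/s - (3/2)/(s+4)
So Y(s) = (3/2)/s+(1/2)/(s+4)
Inverse transform (L^(-1){1/s} = 1, L^(-1){1/(s+4)} = e^(-4t)):

Answer: y(t) = 3/2+(1/2)·e^(-4t)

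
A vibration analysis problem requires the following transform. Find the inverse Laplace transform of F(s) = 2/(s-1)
L^(-1){2/(s-a)} = c·e^(at)
Here a = 1, c = 2

Answer: 2e^(t)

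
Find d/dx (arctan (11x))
d/dx[arctan(u)] = u'/(1+u²), u = 11x, u' = 11

Answer: 11/(1+121x²)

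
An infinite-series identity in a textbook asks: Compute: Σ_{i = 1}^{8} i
Using formula: Σ i^1 = n(n+1)/2 = 8·9/2 = 36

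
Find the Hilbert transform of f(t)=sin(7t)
The Hilbert transform shifts each frequency component by -pi/2.
H{sin(wt)}=-cos(wt)
With w=7: H{sin(7t)}=-cos(7t)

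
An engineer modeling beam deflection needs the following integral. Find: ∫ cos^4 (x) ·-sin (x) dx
Let u = cos(x), du = -sin(x) dx
∫ u^4 du = u^5/5 + C

Answer: cos^5(x)/5 + C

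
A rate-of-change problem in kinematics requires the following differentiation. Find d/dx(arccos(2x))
d/dx[arccos(u)] = -u'/√(1-u²), u = 2x, u' = 2

Answer: -2/√(1-4x²)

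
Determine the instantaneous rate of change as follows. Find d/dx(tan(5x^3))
Chain rule: d/dx[tan(u)]=sec²(u)·u' where u=5x^3
u'=15x^2

Answer: 15x^2·sec²(5x^3)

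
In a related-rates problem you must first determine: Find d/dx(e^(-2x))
Chain rule: d/dx[e^u] = e^u · u' where u = -2x
u' = -2

Answer: -2·e^(-2x)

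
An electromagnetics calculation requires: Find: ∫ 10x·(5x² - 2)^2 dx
Let u=5x² - 2, du=10x dx
∫ u^2 du=u^3/3+C

Answer: (5x² - 2)^3/3+C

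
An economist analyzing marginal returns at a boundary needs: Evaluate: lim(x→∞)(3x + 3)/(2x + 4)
Divide numerator and denominator by x:
lim (3 + 3/x)/(2 + 4/x)=3/2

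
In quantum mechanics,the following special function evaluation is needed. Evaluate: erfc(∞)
erfc(x)=1 - erf(x); erfc(∞)=1 - erf(∞)=1 - 1=0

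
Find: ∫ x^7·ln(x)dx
By parts: u=ln(x), dv=x^7 dx
du=1/x dx, v=x^8/8
=x^8·ln(x)/8 - ∫ x^7/8 dx
=x^8·ln(x)/8 - x^8/64+C

Answer: x^8(ln(x)/8-1/64)+C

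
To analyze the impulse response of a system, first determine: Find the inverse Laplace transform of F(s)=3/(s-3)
L^(-1){3/(s-a)} = c·e^(at)
Here a = 3, c = 3

Answer: 3e^(3t)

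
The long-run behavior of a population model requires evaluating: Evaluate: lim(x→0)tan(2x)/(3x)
tan(u) ≈ u for small u:
tan(2x)/(3x) ≈ 2x/(3x) = 2/3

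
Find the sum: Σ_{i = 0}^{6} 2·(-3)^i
Geometric series: S=a(1 - r^n)/(1 - r)
a=2, r=-3, n=7
S=2(1+2187)/4=1094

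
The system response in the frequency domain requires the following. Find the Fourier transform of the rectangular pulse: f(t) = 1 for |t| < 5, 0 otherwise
F(omega)=integral from -5 to 5 of e^(-j*omega*t) dt
=2*sin(5*omega)/omega=10*sinc(5*omega/pi)

Answer: 2*sin(5*omega)/omega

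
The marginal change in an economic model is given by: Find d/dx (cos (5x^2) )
Chain rule: d/dx[cos(u)]=-sin(u)·u' where u=5x^2
u'=10x

Answer: -10x·sin(5x^2)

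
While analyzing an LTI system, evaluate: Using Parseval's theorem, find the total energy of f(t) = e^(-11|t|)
Parseval's theorem: E = integral |f(t)|^2 dt = (1/2pi) integral |F(omega)|^2 domega
E = integral_{-inf}^{inf} e^(-22|t|) dt = 2*integral_0^inf e^(-22t) dt = 2/(2*11) = 1/11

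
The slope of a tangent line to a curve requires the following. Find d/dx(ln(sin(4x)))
Chain rule: d/dx[ln(u)]=u'/u where u=sin(4x)
u'=4cos(4x)

Answer: (4cos(4x))/(sin(4x))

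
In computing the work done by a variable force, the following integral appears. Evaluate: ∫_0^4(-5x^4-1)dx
Step 1: Find antiderivative F(x)=-x^5 - x
Step 2: F(4) - F(0)=-1028 - (0)=-1028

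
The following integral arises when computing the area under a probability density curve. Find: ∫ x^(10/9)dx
Power rule: ∫ x^(10/9) dx = x^(19/9)/(19/9) + C

Answer: (9/19)·x^(19/9) + C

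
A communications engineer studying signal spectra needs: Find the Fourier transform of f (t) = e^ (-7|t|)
Using the standard pair: F{e^(-a|t|)}=2a/(a^2 + omega^2)
With a=7: F(omega)=14/(49 + omega^2)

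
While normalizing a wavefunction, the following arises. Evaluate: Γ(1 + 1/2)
Γ(n + 1/2) = (2n)!√π/(4^n·n!)
= 2√π/(4·1) = (1/2)·√π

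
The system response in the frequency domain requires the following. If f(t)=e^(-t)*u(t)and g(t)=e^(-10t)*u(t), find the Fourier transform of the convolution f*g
By the convolution theorem: F{f*g} = F(omega)*G(omega)
F(omega) = 1/(1+j*omega), G(omega) = 1/(10+j*omega)
F{f*g} = 1/((1+j*omega)(10+j*omega))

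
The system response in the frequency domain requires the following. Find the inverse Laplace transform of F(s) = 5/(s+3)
L^(-1){5/(s-a)} = c·e^(at)
Here a = -3, c = 5

Answer: 5e^(-3t)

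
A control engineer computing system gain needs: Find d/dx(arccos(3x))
d/dx[arccos(u)] = -u'/√(1-u²), u = 3x, u' = 3

Answer: -3/√(1-9x²)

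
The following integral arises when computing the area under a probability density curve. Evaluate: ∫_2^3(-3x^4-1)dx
Step 1: Find antiderivative F(x) = (-3/5)x^5 - x
Step 2: F(3) - F(2) = -744/5 - (-106/5) = -638/5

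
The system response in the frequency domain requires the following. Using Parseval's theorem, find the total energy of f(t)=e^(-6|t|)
Parseval's theorem: E = integral |f(t)|^2 dt = (1/2pi) integral |F(omega)|^2 domega
E = integral_{-inf}^{inf} e^(-12|t|) dt = 2*integral_0^inf e^(-12t) dt = 2/(2*6) = 1/6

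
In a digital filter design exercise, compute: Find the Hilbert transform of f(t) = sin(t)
The Hilbert transform shifts each frequency component by -pi/2.
H{sin(wt)} = -cos(wt)
With w = 1: H{sin(t)} = -cos(t)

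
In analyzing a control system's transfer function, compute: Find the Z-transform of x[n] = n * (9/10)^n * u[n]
Using the property Z{n * a^n * u[n]}=az/(z-a)^2
With a=9/10: X(z)=(9/10)z/(z - 9/10)^2, |z| > 9/10

Answer: (9/10)z/(z - 9/10)^2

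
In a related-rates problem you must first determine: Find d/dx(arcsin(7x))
d/dx[arcsin(u)]=u'/√(1-u²), u=7x, u'=7

Answer: 7/√(1 - 49x²)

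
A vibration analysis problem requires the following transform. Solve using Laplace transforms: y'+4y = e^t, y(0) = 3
Take L: sY - 3 + 4Y=1/(s-1)
Y(s + 4)=1/(s-1) + 3
Y=1/((s-1)(s + 4)) + 3/(s + 4)
Partial fractions: 1/((s-1)(s + 4))=(1/5)/(s-1) - (1/5)/(s + 4)
So Y=(1/5)/(s-1) + (14/5)/(s + 4)
Inverse Laplace transform (L^(-1){1/(s-1)}=e^t, L^(-1){1/(s + 4)}=e^(-4t)):

Answer: y(t)=(1/5)·e^t + (14/5)·e^(-4t)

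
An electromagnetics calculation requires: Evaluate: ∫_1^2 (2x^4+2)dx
Step 1: Find antiderivative F(x)=(2/5)x^5 + 2x
Step 2: F(2) - F(1)=84/5 - (12/5)=72/5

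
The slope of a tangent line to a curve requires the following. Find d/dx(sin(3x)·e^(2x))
Product rule: (fg)' = f'g+fg'
f = sin(3x), f' = 3·cos(3x)
g = e^(2x), g' = 2·e^(2x)

Answer: 3·cos(3x)·e^(2x)+2·sin(3x)·e^(2x)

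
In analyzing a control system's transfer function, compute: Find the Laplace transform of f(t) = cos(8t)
L{cos(wt)}=s/(s² + w²)
L{cos(8t)}=s/(s² + 64)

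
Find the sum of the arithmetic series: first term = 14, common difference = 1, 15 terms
Last term: a_n = 14+(15-1)·1 = 28
Sum = n(a_1+a_n)/2 = 15(14+28)/2 = 315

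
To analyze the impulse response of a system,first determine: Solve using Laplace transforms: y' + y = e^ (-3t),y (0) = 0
Take L: sY - 0+Y = 1/(s+3)
Y(s+1) = 1/(s+3)+0
Y = 1/((s+3)(s+1))+0/(s+1)
Partial fractions: 1/((s+3)(s+1)) = -(1/2)/(s+3)+(1/2)/(s+1)
So Y = -(1/2)/(s+3)+(1/2)/(s+1)
Inverse Laplace transform (L^(-1){1/(s+3)} = e^(-3t), L^(-1){1/(s+1)} = e^(-t)):

Answer: y(t) = (-1/2)·e^(-3t)+(1/2)·e^(-t)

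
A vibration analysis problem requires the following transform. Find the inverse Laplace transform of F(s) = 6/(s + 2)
L^(-1){6/(s-a)}=c·e^(at)
Here a=-2, c=6

Answer: 6e^(-2t)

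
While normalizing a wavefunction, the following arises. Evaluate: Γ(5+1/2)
Γ(n + 1/2) = (2n)!√π/(4^n·n!)
= 3628800√π/(1024·120) = (945/32)·√π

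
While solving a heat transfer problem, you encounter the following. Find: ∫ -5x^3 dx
Using power rule: ∫ -5x^3 dx = -5/4 x^4+C = (-5/4)x^4+C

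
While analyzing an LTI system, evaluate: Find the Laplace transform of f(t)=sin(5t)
L{sin(wt)}=w/(s²+w²)
L{sin(5t)}=5/(s²+25)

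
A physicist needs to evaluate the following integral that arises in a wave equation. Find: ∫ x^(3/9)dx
Power rule: ∫ x^(1/3) dx=x^(4/3)/(4/3) + C

Answer: (3/4)·x^(4/3) + C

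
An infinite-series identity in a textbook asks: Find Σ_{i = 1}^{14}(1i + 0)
= 1·Σ i + 0·14 = 1·105 + 0 = 105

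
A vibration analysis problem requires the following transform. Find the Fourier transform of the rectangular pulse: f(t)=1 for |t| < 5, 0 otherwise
F(omega)=integral from -5 to 5 of e^(-j * omega * t) dt
=2 * sin(5 * omega)/omega=10 * sinc(5 * omega/pi)

Answer: 2 * sin(5 * omega)/omega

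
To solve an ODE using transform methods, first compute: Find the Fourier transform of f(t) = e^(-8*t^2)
The Fourier transform of a Gaussian e^(-a * t^2) is sqrt(pi/a) * e^(-omega^2/(4a)).
With a = 8: F(omega) = sqrt(pi/8) * e^(-omega^2/32)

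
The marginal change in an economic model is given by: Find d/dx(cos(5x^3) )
Chain rule: d/dx[cos(u)]=-sin(u)·u' where u=5x^3
u'=15x^2

Answer: -15x^2·sin(5x^3)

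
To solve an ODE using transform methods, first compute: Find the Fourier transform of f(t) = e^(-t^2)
The Fourier transform of a Gaussian e^(-t^2) is sqrt(pi)*e^(-omega^2/4).
With a = 1: F(omega) = sqrt(pi)*e^(-omega^2/4)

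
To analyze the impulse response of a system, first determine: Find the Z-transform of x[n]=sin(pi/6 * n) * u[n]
Z{sin(w0*n)*u[n]} = z*sin(w0)/(z^2 - 2z*cos(w0) + 1)
With w0 = pi/6: X(z) = z*sin(pi/6)/(z^2 - 2z*cos(pi/6) + 1)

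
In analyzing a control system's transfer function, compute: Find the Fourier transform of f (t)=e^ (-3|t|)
Using the standard pair: F{e^(-a|t|)}=2a/(a^2+omega^2)
With a=3: F(omega)=6/(9+omega^2)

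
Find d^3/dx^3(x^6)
Apply power rule 3 times:
d^1: 6x^5
d^2: 30x^4
d^3: 120x^3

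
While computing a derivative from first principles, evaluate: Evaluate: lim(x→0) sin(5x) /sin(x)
sin(u) ≈ u for small u:
sin(5x)/sin(x) ≈ 5x/(x)=5/1

Answer: 5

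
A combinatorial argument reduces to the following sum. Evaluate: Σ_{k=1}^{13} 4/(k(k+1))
Partial fractions: 4/(k(k + 1))=4/k - 4/(k + 1)
Telescoping sum: 4(1 - 1/14)=4·13/14

Answer: 26/7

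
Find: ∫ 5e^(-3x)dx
Since d/dx[e^(-3x)] = -3e^(-3x), we get -5/3 e^(-3x)+C

Answer: (-5/3)e^(-3x)+C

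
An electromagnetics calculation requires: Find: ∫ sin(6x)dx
Using substitution u=6x: ∫ sin(u) du/6=-cos(u)/6 + C

Answer: (-1/6)cos(6x) + C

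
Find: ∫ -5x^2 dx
Using power rule: ∫ -5x^2 dx = -5/3 x^3+C = (-5/3)x^3+C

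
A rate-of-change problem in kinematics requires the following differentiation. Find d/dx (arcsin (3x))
d/dx[arcsin(u)] = u'/√(1-u²), u = 3x, u' = 3

Answer: 3/√(1 - 9x²)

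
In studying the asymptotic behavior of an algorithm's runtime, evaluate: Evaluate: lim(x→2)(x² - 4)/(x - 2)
Factor: (x² - 4)=(x-2)(x+2)
Cancel (x-2): lim(x→2) (x+2)=4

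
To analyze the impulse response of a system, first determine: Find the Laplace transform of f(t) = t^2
L{t^n}=n!/s^(n+1)
L{t^2}=2!/s^3=2/s^3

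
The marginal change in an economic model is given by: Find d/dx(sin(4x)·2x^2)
Product rule: (fg)' = f'g + fg'
f = sin(4x), f' = 4·cos(4x)
g = 2x^2, g' = 4x

Answer: 8·cos(4x)·x^2 + 4·sin(4x)·x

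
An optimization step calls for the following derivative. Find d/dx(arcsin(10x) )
d/dx[arcsin(u)]=u'/√(1-u²), u=10x, u'=10

Answer: 10/√(1 - 100x²)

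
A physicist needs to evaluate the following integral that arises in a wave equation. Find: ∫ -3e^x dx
Since d/dx[e^x] = + e^x, we get -3e^x + C

Answer: -3e^x + C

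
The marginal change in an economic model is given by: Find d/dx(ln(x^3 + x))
Chain rule: d/dx[ln(u)] = u'/u where u = x^3+x
u' = 3x^2+1

Answer: (3x^2+1)/(x^3+x)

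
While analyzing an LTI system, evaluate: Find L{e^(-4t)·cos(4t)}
First shifting: L{e^(at)f(t)} = F(s-a)
L{cos(4t)} = s/(s² + 16)
Shift: (s + 4)/((s + 4)² + 16)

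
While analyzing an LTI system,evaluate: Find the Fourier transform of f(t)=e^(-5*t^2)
The Fourier transform of a Gaussian e^(-a*t^2) is sqrt(pi/a)*e^(-omega^2/(4a)).
With a=5: F(omega)=sqrt(pi/5)*e^(-omega^2/20)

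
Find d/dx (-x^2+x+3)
Power rule: d/dx(ax^n) = n·a·x^(n-1)
Term by term: -2·x + 1

Answer: -2x + 1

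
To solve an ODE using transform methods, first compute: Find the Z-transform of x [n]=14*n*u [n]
Z{n * u[n]} = z/(z-1)^2
By linearity: Z{14 * n * u[n]} = 14z/(z-1)^2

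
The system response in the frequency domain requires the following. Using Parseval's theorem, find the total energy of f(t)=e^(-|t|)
Parseval's theorem: E=integral |f(t)|^2 dt=(1/2pi) integral |F(omega)|^2 domega
E=integral_{-inf}^{inf} e^(-2|t|) dt=2*integral_0^inf e^(-2t) dt=2/(2*1)=1/1

Answer: 1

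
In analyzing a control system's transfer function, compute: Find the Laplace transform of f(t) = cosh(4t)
L{cosh(at)} = s/(s²-a²)
L{cosh(4t)} = s/(s²-16)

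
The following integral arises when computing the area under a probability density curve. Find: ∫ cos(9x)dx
Using substitution u = 9x: ∫ cos(u) du/9 = sin(u)/9+C

Answer: (1/9)sin(9x)+C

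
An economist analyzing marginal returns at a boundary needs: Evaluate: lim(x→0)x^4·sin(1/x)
Squeeze theorem: -|x^4| ≤ x^4·sin(1/x) ≤ |x^4|
Since x^4 → 0 as x → 0, by squeeze theorem the limit is 0

Answer: 0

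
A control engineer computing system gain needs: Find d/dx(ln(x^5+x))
Chain rule: d/dx[ln(u)]=u'/u where u=x^5+x
u'=5x^4+1

Answer: (5x^4+1)/(x^5+x)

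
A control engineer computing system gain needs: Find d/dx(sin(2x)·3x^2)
Product rule: (fg)' = f'g+fg'
f = sin(2x), f' = 2·cos(2x)
g = 3x^2, g' = 6x

Answer: 6·cos(2x)·x^2+6·sin(2x)·x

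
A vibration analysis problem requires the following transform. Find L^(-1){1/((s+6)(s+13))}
Partial fractions: 1/((s+6)(s+13)) = A/(s+6)+B/(s+13)
Cover-up: A = 1/(s+13)|_{s = -6} = 1/7; B = 1/(s+6)|_{s = -13} = -1/7
L^(-1) = (1/7)e^(-6t) - (1/7)e^(-13t)

Answer: (1/7)(e^(-6t) - e^(-13t))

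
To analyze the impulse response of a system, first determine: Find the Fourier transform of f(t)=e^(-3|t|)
Using the standard pair: F{e^(-a|t|)}=2a/(a^2 + omega^2)
With a=3: F(omega)=6/(9 + omega^2)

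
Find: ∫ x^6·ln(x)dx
By parts: u = ln(x), dv = x^6 dx
du = 1/x dx, v = x^7/7
= x^7·ln(x)/7 - ∫ x^6/7 dx
= x^7·ln(x)/7 - x^7/49+C

Answer: x^7(ln(x)/7-1/49)+C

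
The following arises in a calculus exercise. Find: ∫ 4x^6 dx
Using power rule: ∫ 4x^6 dx=4/7 x^7 + C=(4/7)x^7 + C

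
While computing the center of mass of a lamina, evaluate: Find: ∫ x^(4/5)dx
Power rule: ∫ x^(4/5) dx=x^(9/5)/(9/5) + C

Answer: (5/9)·x^(9/5) + C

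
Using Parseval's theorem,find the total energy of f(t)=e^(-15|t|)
Parseval's theorem: E = integral |f(t)|^2 dt = (1/2pi) integral |F(omega)|^2 domega
E = integral_{-inf}^{inf} e^(-30|t|) dt = 2*integral_0^inf e^(-30t) dt = 2/(2*15) = 1/15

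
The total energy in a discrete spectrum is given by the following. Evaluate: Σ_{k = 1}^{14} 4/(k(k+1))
Partial fractions: 4/(k(k+1))=4/k - 4/(k+1)
Telescoping sum: 4(1-1/15)=4·14/15

Answer: 56/15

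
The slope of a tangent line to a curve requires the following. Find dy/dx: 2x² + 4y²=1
Differentiate: 4x+8y·(dy/dx) = 0
dy/dx = -4x/(8y) = -(1/2)·(x/y)

Answer: dy/dx = -(1/2)·(x/y)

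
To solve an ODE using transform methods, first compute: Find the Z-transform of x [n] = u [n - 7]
Using the time-shift property: Z{u[n-7]}=z^(-7)*z/(z-1)
=z^(-6)/(z-1)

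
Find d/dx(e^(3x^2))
Chain rule: d/dx[e^u] = e^u · u' where u = 3x^2
u' = 6x

Answer: 6x·e^(3x^2)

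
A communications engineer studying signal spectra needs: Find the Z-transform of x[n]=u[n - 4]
Using the time-shift property: Z{u[n-4]}=z^(-4) * z/(z-1)
=z^(-3)/(z-1)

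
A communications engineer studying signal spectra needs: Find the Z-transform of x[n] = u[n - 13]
Using the time-shift property: Z{u[n-13]}=z^(-13) * z/(z-1)
=z^(-12)/(z-1)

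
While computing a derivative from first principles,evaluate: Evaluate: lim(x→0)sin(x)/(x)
L'Hôpital (0/0): lim cos(x)/1 = 1/1

Answer: 1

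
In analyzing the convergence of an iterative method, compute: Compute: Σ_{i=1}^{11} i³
Using formula: Σ i^3=[n(n+1)/2]²=[11·12/2]²=4356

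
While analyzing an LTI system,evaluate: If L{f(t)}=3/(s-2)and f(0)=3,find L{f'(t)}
L{f'(t)} = s·F(s) - f(0) = 3s/(s-2) - 3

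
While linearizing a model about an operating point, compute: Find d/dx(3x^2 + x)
Power rule: d/dx(ax^n)=n·a·x^(n-1)
Term by term: 6·x+1

Answer: 6x+1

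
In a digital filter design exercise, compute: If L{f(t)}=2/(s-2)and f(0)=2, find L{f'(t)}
L{f'(t)}=s·F(s) - f(0)=2s/(s-2) - 2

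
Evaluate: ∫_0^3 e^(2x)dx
Antiderivative: (1/2)e^(2x)
Evaluate: (1/2)(e^6-1)

Answer: (e^6-1)/2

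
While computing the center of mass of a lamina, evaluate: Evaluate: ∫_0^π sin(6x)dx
Antiderivative: -cos(6x)/6
Evaluate at bounds: [-cos(6·π)/6] - [-cos(6·0)/6]
= (-(1)+(1))/6 = 0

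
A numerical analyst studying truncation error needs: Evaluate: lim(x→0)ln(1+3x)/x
L'Hôpital (0/0): lim 3/(1+3x) / 1 = 3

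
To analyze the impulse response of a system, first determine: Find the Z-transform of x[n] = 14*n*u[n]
Z{n*u[n]}=z/(z-1)^2
By linearity: Z{14*n*u[n]}=14z/(z-1)^2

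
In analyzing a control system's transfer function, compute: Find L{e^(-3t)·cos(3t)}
First shifting: L{e^(at)f(t)} = F(s-a)
L{cos(3t)} = s/(s²+9)
Shift: (s+3)/((s+3)²+9)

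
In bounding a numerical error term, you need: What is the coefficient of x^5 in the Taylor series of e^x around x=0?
Taylor series of e^x = Σ x^n/n!
Coefficient of x^5 = 1/5! = 1/120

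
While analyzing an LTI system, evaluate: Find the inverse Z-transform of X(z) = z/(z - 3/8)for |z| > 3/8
Standard pair: z/(z-a) <-> a^n * u[n] for causal signals
With a=3/8: x[n]=(3/8)^n * u[n]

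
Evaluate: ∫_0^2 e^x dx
Antiderivative: e^x
Evaluate: (e^2 - 1)

Answer: e^2 - 1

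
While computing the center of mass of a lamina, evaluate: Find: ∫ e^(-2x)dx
Since d/dx[e^(-2x)]=-2e^(-2x), we get -1/2 e^(-2x)+C

Answer: (-1/2)e^(-2x)+C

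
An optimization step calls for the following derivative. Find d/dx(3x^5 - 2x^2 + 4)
Power rule: d/dx(ax^n) = n·a·x^(n-1)
Term by term: 15·x^4-4·x

Answer: 15x^4-4x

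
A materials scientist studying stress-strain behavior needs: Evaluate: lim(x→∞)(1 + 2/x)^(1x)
Rewrite as [(1+2/x)^x]^1.
lim(1+2/x)^x=e^2, so limit=(e^2)^1=e^2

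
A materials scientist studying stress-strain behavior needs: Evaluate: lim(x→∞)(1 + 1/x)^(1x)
Rewrite as [(1+1/x)^x]^1.
lim(1+1/x)^x = e^1, so limit = (e^1)^1 = e^1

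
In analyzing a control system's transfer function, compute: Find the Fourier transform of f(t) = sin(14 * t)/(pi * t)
sin(W*t)/(pi*t) = (W/pi)*sinc(W*t/pi) is the impulse response of the ideal low-pass filter with cutoff W (here W = 14).
Its Fourier transform is a rectangular function:
F(omega) = 1 for |omega| < 14, 0 otherwise

Answer: rect(omega/28) [i.e., 1 for |omega| < 14, 0 otherwise]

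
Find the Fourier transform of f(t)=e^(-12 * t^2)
The Fourier transform of a Gaussian e^(-a * t^2) is sqrt(pi/a) * e^(-omega^2/(4a)).
With a = 12: F(omega) = sqrt(pi/12) * e^(-omega^2/48)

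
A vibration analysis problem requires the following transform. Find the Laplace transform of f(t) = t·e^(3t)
L{t·e^(at)}=1/(s-a)²
L{t·e^(3t)}=1/(s-3)²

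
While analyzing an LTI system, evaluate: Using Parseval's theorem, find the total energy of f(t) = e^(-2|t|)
Parseval's theorem: E=integral |f(t)|^2 dt=(1/2pi) integral |F(omega)|^2 domega
E=integral_{-inf}^{inf} e^(-4|t|) dt=2*integral_0^inf e^(-4t) dt=2/(2*2)=1/2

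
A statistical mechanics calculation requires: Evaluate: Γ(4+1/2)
Γ(n + 1/2) = (2n)!√π/(4^n·n!)
= 40320√π/(256·24) = (105/16)·√π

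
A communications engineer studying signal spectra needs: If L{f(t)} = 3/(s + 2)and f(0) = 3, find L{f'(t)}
L{f'(t)}=s·F(s) - f(0)=3s/(s+2)-3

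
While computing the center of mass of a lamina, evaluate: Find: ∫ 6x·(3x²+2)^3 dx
Let u = 3x² + 2, du = 6x dx
∫ u^3 du = u^4/4 + C

Answer: (3x² + 2)^4/4 + C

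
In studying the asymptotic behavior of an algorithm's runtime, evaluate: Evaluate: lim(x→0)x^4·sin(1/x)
Squeeze theorem: -|x^4| ≤ x^4·sin(1/x) ≤ |x^4|
Since x^4 → 0 as x → 0, by squeeze theorem the limit is 0

Answer: 0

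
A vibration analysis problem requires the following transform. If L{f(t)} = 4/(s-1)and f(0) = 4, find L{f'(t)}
L{f'(t)}=s·F(s) - f(0)=4s/(s-1)-4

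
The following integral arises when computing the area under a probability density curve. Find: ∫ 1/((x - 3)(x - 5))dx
Partial fractions: 1/((x-3)(x-5))=A/(x-3)+B/(x-5)
A=-1/2, B=1/2
∫ [-1/2· 1/(x-3)+1/2· 1/(x-5)] dx
=(1/2)[ln|x-5| - ln|x-3|]+C

Answer: (1/2)·ln|(x-5)/(x-3)|+C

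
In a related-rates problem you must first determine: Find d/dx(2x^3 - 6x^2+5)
Power rule: d/dx(ax^n)=n·a·x^(n-1)
Term by term: 6·x^2 - 12·x

Answer: 6x^2 - 12x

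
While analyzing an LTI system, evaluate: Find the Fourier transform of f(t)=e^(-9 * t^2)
The Fourier transform of a Gaussian e^(-a*t^2) is sqrt(pi/a)*e^(-omega^2/(4a)).
With a = 9: F(omega) = sqrt(pi)/3*e^(-omega^2/36)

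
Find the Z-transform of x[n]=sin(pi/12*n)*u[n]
Z{sin(w0 * n) * u[n]} = z * sin(w0)/(z^2 - 2z * cos(w0) + 1)
With w0 = pi/12: X(z) = z * sin(pi/12)/(z^2 - 2z * cos(pi/12) + 1)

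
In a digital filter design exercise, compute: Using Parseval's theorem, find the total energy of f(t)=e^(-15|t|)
Parseval's theorem: E = integral |f(t)|^2 dt = (1/2pi) integral |F(omega)|^2 domega
E = integral_{-inf}^{inf} e^(-30|t|) dt = 2*integral_0^inf e^(-30t) dt = 2/(2*15) = 1/15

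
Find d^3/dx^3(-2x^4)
Apply power rule 3 times:
d^1: -8x^3
d^2: -24x^2
d^3: -48x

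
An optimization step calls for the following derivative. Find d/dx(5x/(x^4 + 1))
Quotient rule: (f/g)'=(f'g - fg')/g²
f=5x, f'=5
g=x^4 + 1, g'=4x^3

Answer: (5·(x^4 + 1) - 20x^4)/(x^4 + 1)²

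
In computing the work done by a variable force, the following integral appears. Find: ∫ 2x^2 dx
Using power rule: ∫ 2x^2 dx = 2/3 x^3 + C = (2/3)x^3 + C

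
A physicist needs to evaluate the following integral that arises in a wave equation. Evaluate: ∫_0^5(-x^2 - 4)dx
Step 1: Find antiderivative F(x) = (-1/3)x^3 - 4x
Step 2: F(5) - F(0) = -185/3 - (0) = -185/3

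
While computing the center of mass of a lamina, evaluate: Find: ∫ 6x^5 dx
Using power rule: ∫ 6x^5 dx=6/6 x^6+C=x^6+C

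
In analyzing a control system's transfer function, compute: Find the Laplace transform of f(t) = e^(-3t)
L{e^(at)} = 1/(s-a)
L{e^(-3t)} = 1/(s + 3)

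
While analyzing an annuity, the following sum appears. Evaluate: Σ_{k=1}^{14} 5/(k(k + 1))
Partial fractions: 5/(k(k + 1))=5/k - 5/(k + 1)
Telescoping sum: 5(1 - 1/15)=5·14/15

Answer: 14/3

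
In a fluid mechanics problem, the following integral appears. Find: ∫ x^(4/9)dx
Power rule: ∫ x^(4/9) dx=x^(13/9)/(13/9)+C

Answer: (9/13)·x^(13/9)+C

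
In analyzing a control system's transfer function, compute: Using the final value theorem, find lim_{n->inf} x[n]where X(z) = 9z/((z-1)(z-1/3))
Final value theorem: lim x[n] = lim_{z->1} (z-1)*X(z)
(z-1)*X(z) = 9z/(z-1/3)
As z->1: 9/(1 - 1/3) = 9/(2/3) = 27/2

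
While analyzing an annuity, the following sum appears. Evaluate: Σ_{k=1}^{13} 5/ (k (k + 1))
Partial fractions: 5/(k(k+1)) = 5/k - 5/(k+1)
Telescoping sum: 5(1-1/14) = 5·13/14

Answer: 65/14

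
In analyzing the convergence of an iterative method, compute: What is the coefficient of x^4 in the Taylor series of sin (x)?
sin(x) has only odd powers. Coefficient of x^4 = 0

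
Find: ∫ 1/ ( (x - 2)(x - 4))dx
Partial fractions: 1/((x-2)(x-4))=A/(x-2) + B/(x-4)
A=-1/2, B=1/2
∫ [-1/2· 1/(x-2) + 1/2· 1/(x-4)] dx
=(1/2)[ln|x-4| - ln|x-2|] + C

Answer: (1/2)·ln|(x-4)/(x-2)| + C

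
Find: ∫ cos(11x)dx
Using substitution u=11x: ∫ cos(u) du/11=sin(u)/11 + C

Answer: (1/11)sin(11x) + C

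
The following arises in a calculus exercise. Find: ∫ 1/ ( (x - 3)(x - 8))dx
Partial fractions: 1/((x-3)(x-8)) = A/(x-3)+B/(x-8)
A = -1/5, B = 1/5
∫ [-1/5· 1/(x-3)+1/5· 1/(x-8)] dx
= (1/5)[ln|x-8| - ln|x-3|]+C

Answer: (1/5)·ln|(x-8)/(x-3)|+C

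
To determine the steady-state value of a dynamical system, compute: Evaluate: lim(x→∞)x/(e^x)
Apply L'Hôpital 1 times (∞/∞ each time):
Eventually get 1!/(e^x) → 0

Answer: 0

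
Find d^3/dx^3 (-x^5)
Apply power rule 3 times:
d^1: -5x^4
d^2: -20x^3
d^3: -60x^2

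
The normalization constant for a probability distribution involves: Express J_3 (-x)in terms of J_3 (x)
For integer n: J_n(-x)=(-1)^n J_n(x)
With n=3: J_3(-x)=(-1)^3 J_3(x)=-J_3(x)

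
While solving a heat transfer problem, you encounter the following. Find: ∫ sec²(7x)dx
Since d/dx[tan(7x)] = 7sec²(7x), integral = tan(7x)/7+C

Answer: (1/7)tan(7x)+C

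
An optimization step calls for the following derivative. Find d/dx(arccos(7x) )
d/dx[arccos(u)] = -u'/√(1-u²), u = 7x, u' = 7

Answer: -7/√(1 - 49x²)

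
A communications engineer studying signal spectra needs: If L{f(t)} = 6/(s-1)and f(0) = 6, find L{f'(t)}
L{f'(t)}=s·F(s) - f(0)=6s/(s-1) - 6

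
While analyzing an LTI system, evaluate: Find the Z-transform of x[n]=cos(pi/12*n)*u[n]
Z{cos(w0 * n) * u[n]} = z(z - cos(w0))/(z^2 - 2z * cos(w0) + 1)
With w0 = pi/12: X(z) = z(z - cos(pi/12))/(z^2 - 2z * cos(pi/12) + 1)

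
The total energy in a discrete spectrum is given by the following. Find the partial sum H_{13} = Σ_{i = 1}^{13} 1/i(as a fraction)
H_13 = 1+1/2+1/3+...+1/13
= 1145993/360360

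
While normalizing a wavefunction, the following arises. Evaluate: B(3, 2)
B(x,y) = Γ(x)Γ(y)/Γ(x+y) = (x-1)!(y-1)!/(x+y-1)!
B(3,2) = 2!·1!/4! = 1/12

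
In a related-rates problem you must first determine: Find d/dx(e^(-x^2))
Chain rule: d/dx[e^u]=e^u · u' where u=-x^2
u'=-2x

Answer: -2x·e^(-x^2)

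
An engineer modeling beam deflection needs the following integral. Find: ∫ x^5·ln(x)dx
By parts: u = ln(x), dv = x^5 dx
du = 1/x dx, v = x^6/6
= x^6·ln(x)/6 - ∫ x^5/6 dx
= x^6·ln(x)/6 - x^6/36 + C

Answer: x^6(ln(x)/6 - 1/36) + C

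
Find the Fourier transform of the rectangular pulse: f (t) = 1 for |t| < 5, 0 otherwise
F(omega) = integral from -5 to 5 of e^(-j*omega*t) dt
= 2*sin(5*omega)/omega = 10*sinc(5*omega/pi)

Answer: 2*sin(5*omega)/omega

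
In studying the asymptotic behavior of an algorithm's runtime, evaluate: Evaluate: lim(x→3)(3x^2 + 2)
Polynomial is continuous, so substitute x = 3:
3·3^2 + 2 = 29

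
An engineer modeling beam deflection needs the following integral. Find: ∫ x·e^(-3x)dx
Integration by parts: u = x, dv = e^(-3x) dx
du = dx, v = e^(-3x)/(-3)
= x·e^(-3x)/(-3) - ∫ e^(-3x)/(-3) dx
= x·e^(-3x)/(-3) - e^(-3x)/9+C

Answer: e^(-3x)(x/(-3)-1/9)+C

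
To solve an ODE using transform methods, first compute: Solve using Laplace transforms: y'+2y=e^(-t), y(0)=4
Take L: sY - 4 + 2Y = 1/(s + 1)
Y(s + 2) = 1/(s + 1) + 4
Y = 1/((s + 1)(s + 2)) + 4/(s + 2)
Partial fractions: 1/((s + 1)(s + 2)) = 1/(s + 1) - 1/(s + 2)
So Y = 1/(s + 1) + 3/(s + 2)
Inverse Laplace transform (L^(-1){1/(s + 1)} = e^(-t), L^(-1){1/(s + 2)} = e^(-2t)):

Answer: y(t) = 1·e^(-t) + 3·e^(-2t)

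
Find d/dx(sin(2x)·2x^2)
Product rule: (fg)'=f'g + fg'
f=sin(2x), f'=2·cos(2x)
g=2x^2, g'=4x

Answer: 4·cos(2x)·x^2 + 4·sin(2x)·x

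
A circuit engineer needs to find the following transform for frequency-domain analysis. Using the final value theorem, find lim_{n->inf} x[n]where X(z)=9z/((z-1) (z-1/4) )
Final value theorem: lim x[n] = lim_{z->1} (z-1)*X(z)
(z-1)*X(z) = 9z/(z-1/4)
As z->1: 9/(1-1/4) = 9/(3/4) = 12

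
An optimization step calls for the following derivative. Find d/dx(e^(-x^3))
Chain rule: d/dx[e^u] = e^u · u' where u = -x^3
u' = -3x^2

Answer: -3x^2·e^(-x^3)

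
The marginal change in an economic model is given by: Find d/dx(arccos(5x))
d/dx[arccos(u)]=-u'/√(1-u²), u=5x, u'=5

Answer: -5/√(1-25x²)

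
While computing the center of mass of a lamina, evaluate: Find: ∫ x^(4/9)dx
Power rule: ∫ x^(4/9) dx=x^(13/9)/(13/9)+C

Answer: (9/13)·x^(13/9)+C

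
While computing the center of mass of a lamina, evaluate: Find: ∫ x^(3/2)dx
Power rule: ∫ x^(3/2) dx=x^(5/2)/(5/2)+C

Answer: (2/5)·x^(5/2)+C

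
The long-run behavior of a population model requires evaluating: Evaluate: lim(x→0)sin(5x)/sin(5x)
sin(u) ≈ u for small u:
sin(5x)/sin(5x) ≈ 5x/(5x)=5/5

Answer: 1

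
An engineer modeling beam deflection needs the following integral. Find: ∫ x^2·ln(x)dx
By parts: u = ln(x), dv = x^2 dx
du = 1/x dx, v = x^3/3
= x^3·ln(x)/3 - ∫ x^2/3 dx
= x^3·ln(x)/3 - x^3/9 + C

Answer: x^3(ln(x)/3 - 1/9) + C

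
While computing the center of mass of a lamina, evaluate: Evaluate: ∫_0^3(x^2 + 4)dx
Step 1: Find antiderivative F(x) = (1/3)x^3 + 4x
Step 2: F(3) - F(0) = 21 - (0) = 21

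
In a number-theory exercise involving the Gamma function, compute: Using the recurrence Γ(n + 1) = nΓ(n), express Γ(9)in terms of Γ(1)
Γ(9)=8Γ(8)=8·7Γ(7)=...=8!·Γ(1)=40320·Γ(1)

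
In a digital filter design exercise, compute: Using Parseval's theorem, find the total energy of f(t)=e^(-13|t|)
Parseval's theorem: E = integral |f(t)|^2 dt = (1/2pi) integral |F(omega)|^2 domega
E = integral_{-inf}^{inf} e^(-26|t|) dt = 2*integral_0^inf e^(-26t) dt = 2/(2*13) = 1/13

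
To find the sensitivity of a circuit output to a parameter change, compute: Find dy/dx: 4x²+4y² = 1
Differentiate: 8x+8y·(dy/dx)=0
dy/dx=-8x/(8y)=-1·(x/y)

Answer: dy/dx=-1·(x/y)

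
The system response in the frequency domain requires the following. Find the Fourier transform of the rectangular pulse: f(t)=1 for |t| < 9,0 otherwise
F(omega) = integral from -9 to 9 of e^(-j * omega * t) dt
= 2 * sin(9 * omega)/omega = 18 * sinc(9 * omega/pi)

Answer: 2 * sin(9 * omega)/omega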